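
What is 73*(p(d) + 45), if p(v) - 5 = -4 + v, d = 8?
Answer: 3942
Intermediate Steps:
p(v) = 1 + v (p(v) = 5 + (-4 + v) = 1 + v)
73*(p(d) + 45) = 73*((1 + 8) + 45) = 73*(9 + 45) = 73*54 = 3942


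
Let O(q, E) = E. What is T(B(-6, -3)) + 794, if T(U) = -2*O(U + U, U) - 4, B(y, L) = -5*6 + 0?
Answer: 850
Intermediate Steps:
B(y, L) = -30 (B(y, L) = -30 + 0 = -30)
T(U) = -4 - 2*U (T(U) = -2*U - 4 = -4 - 2*U)
T(B(-6, -3)) + 794 = (-4 - 2*(-30)) + 794 = (-4 + 60) + 794 = 56 + 794 = 850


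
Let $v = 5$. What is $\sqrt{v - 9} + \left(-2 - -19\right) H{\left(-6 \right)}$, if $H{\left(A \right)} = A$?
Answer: $-102 + 2 i \approx -102.0 + 2.0 i$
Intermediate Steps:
$\sqrt{v - 9} + \left(-2 - -19\right) H{\left(-6 \right)} = \sqrt{5 - 9} + \left(-2 - -19\right) \left(-6\right) = \sqrt{-4} + \left(-2 + 19\right) \left(-6\right) = 2 i + 17 \left(-6\right) = 2 i - 102 = -102 + 2 i$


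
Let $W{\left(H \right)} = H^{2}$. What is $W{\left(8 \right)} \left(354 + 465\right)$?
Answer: $52416$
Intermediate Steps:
$W{\left(8 \right)} \left(354 + 465\right) = 8^{2} \left(354 + 465\right) = 64 \cdot 819 = 52416$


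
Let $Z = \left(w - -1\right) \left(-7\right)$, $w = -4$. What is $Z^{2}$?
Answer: $441$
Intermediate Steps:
$Z = 21$ ($Z = \left(-4 - -1\right) \left(-7\right) = \left(-4 + 1\right) \left(-7\right) = \left(-3\right) \left(-7\right) = 21$)
$Z^{2} = 21^{2} = 441$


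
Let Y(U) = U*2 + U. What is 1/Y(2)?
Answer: ⅙ ≈ 0.16667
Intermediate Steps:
Y(U) = 3*U (Y(U) = 2*U + U = 3*U)
1/Y(2) = 1/(3*2) = 1/6 = ⅙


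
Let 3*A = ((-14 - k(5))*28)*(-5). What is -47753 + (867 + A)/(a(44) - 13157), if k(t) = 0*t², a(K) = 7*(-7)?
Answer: -1891882915/39618 ≈ -47753.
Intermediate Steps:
a(K) = -49
k(t) = 0
A = 1960/3 (A = (((-14 - 1*0)*28)*(-5))/3 = (((-14 + 0)*28)*(-5))/3 = (-14*28*(-5))/3 = (-392*(-5))/3 = (⅓)*1960 = 1960/3 ≈ 653.33)
-47753 + (867 + A)/(a(44) - 13157) = -47753 + (867 + 1960/3)/(-49 - 13157) = -47753 + (4561/3)/(-13206) = -47753 + (4561/3)*(-1/13206) = -47753 - 4561/39618 = -1891882915/39618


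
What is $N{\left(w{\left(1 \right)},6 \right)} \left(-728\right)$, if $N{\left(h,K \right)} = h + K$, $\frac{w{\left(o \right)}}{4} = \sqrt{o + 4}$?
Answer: $-4368 - 2912 \sqrt{5} \approx -10879.0$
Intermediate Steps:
$w{\left(o \right)} = 4 \sqrt{4 + o}$ ($w{\left(o \right)} = 4 \sqrt{o + 4} = 4 \sqrt{4 + o}$)
$N{\left(h,K \right)} = K + h$
$N{\left(w{\left(1 \right)},6 \right)} \left(-728\right) = \left(6 + 4 \sqrt{4 + 1}\right) \left(-728\right) = \left(6 + 4 \sqrt{5}\right) \left(-728\right) = -4368 - 2912 \sqrt{5}$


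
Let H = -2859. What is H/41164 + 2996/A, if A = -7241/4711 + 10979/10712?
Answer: -6223693586192065/1063822780772 ≈ -5850.3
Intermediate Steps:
A = -25843523/50464232 (A = -7241*1/4711 + 10979*(1/10712) = -7241/4711 + 10979/10712 = -25843523/50464232 ≈ -0.51212)
H/41164 + 2996/A = -2859/41164 + 2996/(-25843523/50464232) = -2859*1/41164 + 2996*(-50464232/25843523) = -2859/41164 - 151190839072/25843523 = -6223693586192065/1063822780772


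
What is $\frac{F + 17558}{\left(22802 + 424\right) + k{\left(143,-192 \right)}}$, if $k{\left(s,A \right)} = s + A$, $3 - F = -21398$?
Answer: $\frac{38959}{23177} \approx 1.6809$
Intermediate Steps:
$F = 21401$ ($F = 3 - -21398 = 3 + 21398 = 21401$)
$k{\left(s,A \right)} = A + s$
$\frac{F + 17558}{\left(22802 + 424\right) + k{\left(143,-192 \right)}} = \frac{21401 + 17558}{\left(22802 + 424\right) + \left(-192 + 143\right)} = \frac{38959}{23226 - 49} = \frac{38959}{23177}$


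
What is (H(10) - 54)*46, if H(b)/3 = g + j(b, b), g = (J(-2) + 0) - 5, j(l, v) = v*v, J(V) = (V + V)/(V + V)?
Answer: 10764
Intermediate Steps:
J(V) = 1 (J(V) = (2*V)/((2*V)) = (2*V)*(1/(2*V)) = 1)
j(l, v) = v²
g = -4 (g = (1 + 0) - 5 = 1 - 5 = -4)
H(b) = -12 + 3*b² (H(b) = 3*(-4 + b²) = -12 + 3*b²)
(H(10) - 54)*46 = ((-12 + 3*10²) - 54)*46 = ((-12 + 3*100) - 54)*46 = ((-12 + 300) - 54)*46 = (288 - 54)*46 = 234*46 = 10764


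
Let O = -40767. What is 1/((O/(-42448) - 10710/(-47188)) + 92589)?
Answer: 500759056/46365374818803 ≈ 1.0800e-5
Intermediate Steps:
1/((O/(-42448) - 10710/(-47188)) + 92589) = 1/((-40767/(-42448) - 10710/(-47188)) + 92589) = 1/((-40767*(-1/42448) - 10710*(-1/47188)) + 92589) = 1/((40767/42448 + 5355/23594) + 92589) = 1/(594582819/500759056 + 92589) = 1/(46365374818803/500759056) = 500759056/46365374818803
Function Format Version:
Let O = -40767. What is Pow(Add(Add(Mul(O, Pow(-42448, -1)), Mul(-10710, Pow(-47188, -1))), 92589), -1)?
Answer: Rational(500759056, 46365374818803) ≈ 1.0800e-5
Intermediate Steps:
Pow(Add(Add(Mul(O, Pow(-42448, -1)), Mul(-10710, Pow(-47188, -1))), 92589), -1) = Pow(Add(Add(Mul(-40767, Pow(-42448, -1)), Mul(-10710, Pow(-47188, -1))), 92589), -1) = Pow(Add(Add(Mul(-40767, Rational(-1, 42448)), Mul(-10710, Rational(-1, 47188))), 92589), -1) = Pow(Add(Add(Rational(40767, 42448), Rational(5355, 23594)), 92589), -1) = Pow(Add(Rational(594582819, 500759056), 92589), -1) = Pow(Rational(46365374818803, 500759056), -1) = Rational(500759056, 46365374818803)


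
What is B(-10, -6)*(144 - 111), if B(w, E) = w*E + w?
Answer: 1650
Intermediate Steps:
B(w, E) = w + E*w (B(w, E) = E*w + w = w + E*w)
B(-10, -6)*(144 - 111) = (-10*(1 - 6))*(144 - 111) = -10*(-5)*33 = 50*33 = 1650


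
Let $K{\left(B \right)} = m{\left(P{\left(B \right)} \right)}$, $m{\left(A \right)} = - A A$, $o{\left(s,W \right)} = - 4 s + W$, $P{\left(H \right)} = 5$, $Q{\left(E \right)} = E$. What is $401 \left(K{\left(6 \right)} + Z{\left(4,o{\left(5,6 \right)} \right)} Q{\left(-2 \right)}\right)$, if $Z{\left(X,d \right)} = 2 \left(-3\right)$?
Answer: $-5213$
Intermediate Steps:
$o{\left(s,W \right)} = W - 4 s$
$Z{\left(X,d \right)} = -6$
$m{\left(A \right)} = - A^{2}$
$K{\left(B \right)} = -25$ ($K{\left(B \right)} = - 5^{2} = \left(-1\right) 25 = -25$)
$401 \left(K{\left(6 \right)} + Z{\left(4,o{\left(5,6 \right)} \right)} Q{\left(-2 \right)}\right) = 401 \left(-25 - -12\right) = 401 \left(-25 + 12\right) = 401 \left(-13\right) = -5213$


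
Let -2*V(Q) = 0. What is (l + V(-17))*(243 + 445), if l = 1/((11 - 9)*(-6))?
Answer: -172/3 ≈ -57.333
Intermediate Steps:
V(Q) = 0 (V(Q) = -1/2*0 = 0)
l = -1/12 (l = 1/(2*(-6)) = 1/(-12) = -1/12 ≈ -0.083333)
(l + V(-17))*(243 + 445) = (-1/12 + 0)*(243 + 445) = -1/12*688 = -172/3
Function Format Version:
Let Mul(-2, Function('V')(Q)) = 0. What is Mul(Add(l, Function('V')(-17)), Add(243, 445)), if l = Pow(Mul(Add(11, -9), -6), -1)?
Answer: Rational(-172, 3) ≈ -57.333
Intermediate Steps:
Function('V')(Q) = 0 (Function('V')(Q) = Mul(Rational(-1, 2), 0) = 0)
l = Rational(-1, 12) (l = Pow(Mul(2, -6), -1) = Pow(-12, -1) = Rational(-1, 12) ≈ -0.083333)
Mul(Add(l, Function('V')(-17)), Add(243, 445)) = Mul(Add(Rational(-1, 12), 0), Add(243, 445)) = Mul(Rational(-1, 12), 688) = Rational(-172, 3)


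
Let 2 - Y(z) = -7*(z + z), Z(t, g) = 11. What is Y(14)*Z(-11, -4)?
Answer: 2178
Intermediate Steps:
Y(z) = 2 + 14*z (Y(z) = 2 - (-7)*(z + z) = 2 - (-7)*2*z = 2 - (-14)*z = 2 + 14*z)
Y(14)*Z(-11, -4) = (2 + 14*14)*11 = (2 + 196)*11 = 198*11 = 2178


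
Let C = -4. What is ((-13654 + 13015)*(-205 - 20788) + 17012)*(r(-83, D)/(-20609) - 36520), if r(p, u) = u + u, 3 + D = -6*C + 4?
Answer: -10109123317983470/20609 ≈ -4.9052e+11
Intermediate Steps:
D = 25 (D = -3 + (-6*(-4) + 4) = -3 + (24 + 4) = -3 + 28 = 25)
r(p, u) = 2*u
((-13654 + 13015)*(-205 - 20788) + 17012)*(r(-83, D)/(-20609) - 36520) = ((-13654 + 13015)*(-205 - 20788) + 17012)*((2*25)/(-20609) - 36520) = (-639*(-20993) + 17012)*(50*(-1/20609) - 36520) = (13414527 + 17012)*(-50/20609 - 36520) = 13431539*(-752640730/20609) = -10109123317983470/20609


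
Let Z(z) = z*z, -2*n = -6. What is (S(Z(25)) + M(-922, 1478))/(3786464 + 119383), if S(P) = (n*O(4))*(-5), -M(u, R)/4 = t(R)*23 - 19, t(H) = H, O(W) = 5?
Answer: -45325/1301949 ≈ -0.034813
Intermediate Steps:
n = 3 (n = -½*(-6) = 3)
M(u, R) = 76 - 92*R (M(u, R) = -4*(R*23 - 19) = -4*(23*R - 19) = -4*(-19 + 23*R) = 76 - 92*R)
Z(z) = z²
S(P) = -75 (S(P) = (3*5)*(-5) = 15*(-5) = -75)
(S(Z(25)) + M(-922, 1478))/(3786464 + 119383) = (-75 + (76 - 92*1478))/(3786464 + 119383) = (-75 + (76 - 135976))/3905847 = (-75 - 135900)*(1/3905847) = -135975*1/3905847 = -45325/1301949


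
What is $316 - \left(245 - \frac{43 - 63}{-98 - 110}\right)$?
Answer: $\frac{3697}{52} \approx 71.096$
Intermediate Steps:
$316 - \left(245 - \frac{43 - 63}{-98 - 110}\right) = 316 - \left(245 + \frac{20}{-208}\right) = 316 - \frac{12735}{52} = \frac{3697}{52}$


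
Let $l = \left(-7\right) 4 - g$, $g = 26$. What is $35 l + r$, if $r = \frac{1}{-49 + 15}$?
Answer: $- \frac{64261}{34} \approx -1890.0$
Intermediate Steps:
$l = -54$ ($l = \left(-7\right) 4 - 26 = -28 - 26 = -54$)
$r = - \frac{1}{34}$ ($r = \frac{1}{-34} = - \frac{1}{34} \approx -0.029412$)
$35 l + r = 35 \left(-54\right) - \frac{1}{34} = -1890 - \frac{1}{34} = - \frac{64261}{34}$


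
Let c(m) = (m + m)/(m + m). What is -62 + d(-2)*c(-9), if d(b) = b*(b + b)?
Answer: -54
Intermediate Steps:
c(m) = 1 (c(m) = (2*m)/((2*m)) = (2*m)*(1/(2*m)) = 1)
d(b) = 2*b**2 (d(b) = b*(2*b) = 2*b**2)
-62 + d(-2)*c(-9) = -62 + (2*(-2)**2)*1 = -62 + (2*4)*1 = -62 + 8*1 = -62 + 8 = -54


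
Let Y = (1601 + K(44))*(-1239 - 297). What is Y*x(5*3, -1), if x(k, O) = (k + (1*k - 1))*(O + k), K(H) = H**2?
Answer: -2205729792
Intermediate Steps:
x(k, O) = (-1 + 2*k)*(O + k) (x(k, O) = (k + (k - 1))*(O + k) = (k + (-1 + k))*(O + k) = (-1 + 2*k)*(O + k))
Y = -5432832 (Y = (1601 + 44**2)*(-1239 - 297) = (1601 + 1936)*(-1536) = 3537*(-1536) = -5432832)
Y*x(5*3, -1) = -5432832*(-1*(-1) - 5*3 + 2*(5*3)**2 + 2*(-1)*(5*3)) = -5432832*(1 - 1*15 + 2*15**2 + 2*(-1)*15) = -5432832*(1 - 15 + 2*225 - 30) = -5432832*(1 - 15 + 450 - 30) = -5432832*406 = -2205729792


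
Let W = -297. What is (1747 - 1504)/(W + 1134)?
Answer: 9/31 ≈ 0.29032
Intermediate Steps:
(1747 - 1504)/(W + 1134) = (1747 - 1504)/(-297 + 1134) = 243/837 = 243*(1/837) = 9/31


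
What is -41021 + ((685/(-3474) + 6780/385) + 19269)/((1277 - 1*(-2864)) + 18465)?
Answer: -248051280486587/6047059788 ≈ -41020.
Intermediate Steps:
-41021 + ((685/(-3474) + 6780/385) + 19269)/((1277 - 1*(-2864)) + 18465) = -41021 + ((685*(-1/3474) + 6780*(1/385)) + 19269)/((1277 + 2864) + 18465) = -41021 + ((-685/3474 + 1356/77) + 19269)/(4141 + 18465) = -41021 + (4657999/267498 + 19269)/22606 = -41021 + (5159076961/267498)*(1/22606) = -41021 + 5159076961/6047059788 = -248051280486587/6047059788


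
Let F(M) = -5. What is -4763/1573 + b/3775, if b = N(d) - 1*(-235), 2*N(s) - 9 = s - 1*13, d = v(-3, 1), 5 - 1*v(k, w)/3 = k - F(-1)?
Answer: -128049/43186 ≈ -2.9651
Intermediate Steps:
v(k, w) = -3*k (v(k, w) = 15 - 3*(k - 1*(-5)) = 15 - 3*(k + 5) = 15 - 3*(5 + k) = 15 + (-15 - 3*k) = -3*k)
d = 9 (d = -3*(-3) = 9)
N(s) = -2 + s/2 (N(s) = 9/2 + (s - 1*13)/2 = 9/2 + (s - 13)/2 = 9/2 + (-13 + s)/2 = 9/2 + (-13/2 + s/2) = -2 + s/2)
b = 475/2 (b = (-2 + (1/2)*9) - 1*(-235) = (-2 + 9/2) + 235 = 5/2 + 235 = 475/2 ≈ 237.50)
-4763/1573 + b/3775 = -4763/1573 + (475/2)/3775 = -4763*1/1573 + (475/2)*(1/3775) = -433/143 + 19/302 = -128049/43186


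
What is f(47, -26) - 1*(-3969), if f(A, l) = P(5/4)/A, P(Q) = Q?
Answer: 746177/188 ≈ 3969.0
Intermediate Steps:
f(A, l) = 5/(4*A) (f(A, l) = (5/4)/A = (5*(¼))/A = 5/(4*A))
f(47, -26) - 1*(-3969) = (5/4)/47 - 1*(-3969) = (5/4)*(1/47) + 3969 = 5/188 + 3969 = 746177/188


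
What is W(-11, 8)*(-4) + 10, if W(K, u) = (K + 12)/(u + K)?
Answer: 34/3 ≈ 11.333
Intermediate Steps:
W(K, u) = (12 + K)/(K + u)
W(-11, 8)*(-4) + 10 = ((12 - 11)/(-11 + 8))*(-4) + 10 = (1/(-3))*(-4) + 10 = -⅓*1*(-4) + 10 = -⅓*(-4) + 10 = 4/3 + 10 = 34/3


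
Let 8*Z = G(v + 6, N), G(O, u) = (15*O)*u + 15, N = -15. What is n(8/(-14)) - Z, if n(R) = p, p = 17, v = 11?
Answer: 1973/4 ≈ 493.25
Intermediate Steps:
G(O, u) = 15 + 15*O*u (G(O, u) = 15*O*u + 15 = 15 + 15*O*u)
Z = -1905/4 (Z = (15 + 15*(11 + 6)*(-15))/8 = (15 + 15*17*(-15))/8 = (15 - 3825)/8 = (⅛)*(-3810) = -1905/4 ≈ -476.25)
n(R) = 17
n(8/(-14)) - Z = 17 - 1*(-1905/4) = 17 + 1905/4 = 1973/4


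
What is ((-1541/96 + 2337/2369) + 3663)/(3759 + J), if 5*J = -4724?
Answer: 4148139175/3200083104 ≈ 1.2963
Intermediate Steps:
J = -4724/5 (J = (⅕)*(-4724) = -4724/5 ≈ -944.80)
((-1541/96 + 2337/2369) + 3663)/(3759 + J) = ((-1541/96 + 2337/2369) + 3663)/(3759 - 4724/5) = ((-1541*1/96 + 2337*(1/2369)) + 3663)/(14071/5) = ((-1541/96 + 2337/2369) + 3663)*(5/14071) = (-3426277/227424 + 3663)*(5/14071) = (829627835/227424)*(5/14071) = 4148139175/3200083104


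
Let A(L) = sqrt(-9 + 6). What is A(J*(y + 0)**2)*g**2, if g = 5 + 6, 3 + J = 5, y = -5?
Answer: 121*I*sqrt(3) ≈ 209.58*I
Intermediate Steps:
J = 2 (J = -3 + 5 = 2)
A(L) = I*sqrt(3) (A(L) = sqrt(-3) = I*sqrt(3))
g = 11
A(J*(y + 0)**2)*g**2 = (I*sqrt(3))*11**2 = (I*sqrt(3))*121 = 121*I*sqrt(3)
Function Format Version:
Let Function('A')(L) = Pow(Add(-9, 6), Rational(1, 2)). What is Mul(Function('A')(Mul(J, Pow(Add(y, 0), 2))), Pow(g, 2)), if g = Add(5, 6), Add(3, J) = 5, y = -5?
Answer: Mul(121, I, Pow(3, Rational(1, 2))) ≈ Mul(209.58, I)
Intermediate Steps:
J = 2 (J = Add(-3, 5) = 2)
Function('A')(L) = Mul(I, Pow(3, Rational(1, 2))) (Function('A')(L) = Pow(-3, Rational(1, 2)) = Mul(I, Pow(3, Rational(1, 2))))
g = 11
Mul(Function('A')(Mul(J, Pow(Add(y, 0), 2))), Pow(g, 2)) = Mul(Mul(I, Pow(3, Rational(1, 2))), Pow(11, 2)) = Mul(Mul(I, Pow(3, Rational(1, 2))), 121) = Mul(121, I, Pow(3, Rational(1, 2)))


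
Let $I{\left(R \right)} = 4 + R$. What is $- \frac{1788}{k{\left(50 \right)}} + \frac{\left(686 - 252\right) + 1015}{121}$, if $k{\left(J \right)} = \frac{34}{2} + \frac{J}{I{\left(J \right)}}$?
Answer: $- \frac{10620}{121} \approx -87.769$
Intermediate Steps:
$k{\left(J \right)} = 17 + \frac{J}{4 + J}$ ($k{\left(J \right)} = \frac{34}{2} + \frac{J}{4 + J} = 34 \cdot \frac{1}{2} + \frac{J}{4 + J} = 17 + \frac{J}{4 + J}$)
$- \frac{1788}{k{\left(50 \right)}} + \frac{\left(686 - 252\right) + 1015}{121} = - \frac{1788}{2 \frac{1}{4 + 50} \left(34 + 9 \cdot 50\right)} + \frac{\left(686 - 252\right) + 1015}{121} = - \frac{1788}{2 \cdot \frac{1}{54} \left(34 + 450\right)} + \left(434 + 1015\right) \frac{1}{121} = - \frac{1788}{2 \cdot \frac{1}{54} \cdot 484} + 1449 \cdot \frac{1}{121} = - \frac{1788}{\frac{484}{27}} + \frac{1449}{121} = \left(-1788\right) \frac{27}{484} + \frac{1449}{121} = - \frac{12069}{121} + \frac{1449}{121} = - \frac{10620}{121}$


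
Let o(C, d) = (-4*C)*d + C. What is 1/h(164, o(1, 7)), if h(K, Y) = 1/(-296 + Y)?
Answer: -323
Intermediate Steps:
o(C, d) = C - 4*C*d (o(C, d) = -4*C*d + C = C - 4*C*d)
1/h(164, o(1, 7)) = 1/(1/(-296 + 1*(1 - 4*7))) = 1/(1/(-296 + 1*(1 - 28))) = 1/(1/(-296 + 1*(-27))) = 1/(1/(-296 - 27)) = 1/(1/(-323)) = 1/(-1/323) = -323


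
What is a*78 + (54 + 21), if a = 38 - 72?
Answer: -2577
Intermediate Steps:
a = -34
a*78 + (54 + 21) = -34*78 + (54 + 21) = -2652 + 75 = -2577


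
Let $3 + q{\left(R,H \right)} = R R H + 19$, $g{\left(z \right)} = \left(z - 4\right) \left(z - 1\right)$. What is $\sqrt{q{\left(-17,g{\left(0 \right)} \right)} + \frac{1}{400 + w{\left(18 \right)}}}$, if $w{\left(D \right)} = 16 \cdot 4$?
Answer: $\frac{\sqrt{15770461}}{116} \approx 34.234$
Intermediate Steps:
$w{\left(D \right)} = 64$
$g{\left(z \right)} = \left(-1 + z\right) \left(-4 + z\right)$ ($g{\left(z \right)} = \left(-4 + z\right) \left(-1 + z\right) = \left(-1 + z\right) \left(-4 + z\right)$)
$q{\left(R,H \right)} = 16 + H R^{2}$ ($q{\left(R,H \right)} = -3 + \left(R R H + 19\right) = -3 + \left(R^{2} H + 19\right) = -3 + \left(H R^{2} + 19\right) = -3 + \left(19 + H R^{2}\right) = 16 + H R^{2}$)
$\sqrt{q{\left(-17,g{\left(0 \right)} \right)} + \frac{1}{400 + w{\left(18 \right)}}} = \sqrt{\left(16 + \left(4 + 0^{2} - 0\right) \left(-17\right)^{2}\right) + \frac{1}{400 + 64}} = \sqrt{\left(16 + \left(4 + 0 + 0\right) 289\right) + \frac{1}{464}} = \sqrt{\left(16 + 4 \cdot 289\right) + \frac{1}{464}} = \sqrt{\left(16 + 1156\right) + \frac{1}{464}} = \sqrt{1172 + \frac{1}{464}} = \sqrt{\frac{543809}{464}} = \frac{\sqrt{15770461}}{116}$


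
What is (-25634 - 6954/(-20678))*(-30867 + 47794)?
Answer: -4486102702223/10339 ≈ -4.3390e+8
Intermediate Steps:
(-25634 - 6954/(-20678))*(-30867 + 47794) = (-25634 - 6954*(-1/20678))*16927 = (-25634 + 3477/10339)*16927 = -265026449/10339*16927 = -4486102702223/10339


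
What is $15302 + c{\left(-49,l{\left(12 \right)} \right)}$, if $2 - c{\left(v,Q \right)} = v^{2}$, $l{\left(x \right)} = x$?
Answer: $12903$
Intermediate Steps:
$c{\left(v,Q \right)} = 2 - v^{2}$
$15302 + c{\left(-49,l{\left(12 \right)} \right)} = 15302 + \left(2 - \left(-49\right)^{2}\right) = 15302 + \left(2 - 2401\right) = 15302 - 2399 = 12903$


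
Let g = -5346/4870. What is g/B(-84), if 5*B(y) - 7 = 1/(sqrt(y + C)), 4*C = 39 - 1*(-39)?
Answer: -2413719/3079301 - 2673*I*sqrt(258)/3079301 ≈ -0.78385 - 0.013943*I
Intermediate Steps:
C = 39/2 (C = (39 - 1*(-39))/4 = (39 + 39)/4 = (1/4)*78 = 39/2 ≈ 19.500)
g = -2673/2435 (g = -5346*1/4870 = -2673/2435 ≈ -1.0977)
B(y) = 7/5 + 1/(5*sqrt(39/2 + y)) (B(y) = 7/5 + 1/(5*(sqrt(y + 39/2))) = 7/5 + 1/(5*(sqrt(39/2 + y))) = 7/5 + 1/(5*sqrt(39/2 + y)))
g/B(-84) = -2673/(2435*(7/5 + sqrt(2)/(5*sqrt(39 + 2*(-84))))) = -2673/(2435*(7/5 + sqrt(2)/(5*sqrt(39 - 168)))) = -2673/(2435*(7/5 + sqrt(2)/(5*sqrt(-129)))) = -2673/(2435*(7/5 + sqrt(2)*(-I*sqrt(129)/129)/5)) = -2673/(2435*(7/5 - I*sqrt(258)/645))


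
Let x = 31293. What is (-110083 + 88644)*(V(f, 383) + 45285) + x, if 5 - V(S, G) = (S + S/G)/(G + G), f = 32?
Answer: -142426235121497/146689 ≈ -9.7094e+8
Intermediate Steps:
V(S, G) = 5 - (S + S/G)/(2*G) (V(S, G) = 5 - (S + S/G)/(G + G) = 5 - (S + S/G)/(2*G))
(-110083 + 88644)*(V(f, 383) + 45285) + x = (-110083 + 88644)*((5 - ½*32/383 - ½*32/383²) + 45285) + 31293 = -21439*((5 - ½*32*1/383 - ½*32*1/146689) + 45285) + 31293 = -21439*((5 - 16/383 - 16/146689) + 45285) + 31293 = -21439*(727301/146689 + 45285) + 31293 = -21439*6643538666/146689 + 31293 = -142430825460374/146689 + 31293 = -142426235121497/146689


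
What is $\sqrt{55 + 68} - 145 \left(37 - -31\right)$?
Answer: $-9860 + \sqrt{123} \approx -9848.9$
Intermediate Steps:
$\sqrt{55 + 68} - 145 \left(37 - -31\right) = \sqrt{123} - 145 \left(37 + 31\right) = \sqrt{123} - 9860 = -9860 + \sqrt{123}$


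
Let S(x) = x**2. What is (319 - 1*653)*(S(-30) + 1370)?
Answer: -758180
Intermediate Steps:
(319 - 1*653)*(S(-30) + 1370) = (319 - 1*653)*((-30)**2 + 1370) = (319 - 653)*(900 + 1370) = -334*2270 = -758180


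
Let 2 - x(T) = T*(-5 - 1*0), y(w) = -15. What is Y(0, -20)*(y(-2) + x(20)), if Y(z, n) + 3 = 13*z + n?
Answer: -2001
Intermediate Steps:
Y(z, n) = -3 + n + 13*z (Y(z, n) = -3 + (13*z + n) = -3 + (n + 13*z) = -3 + n + 13*z)
x(T) = 2 + 5*T (x(T) = 2 - T*(-5 - 1*0) = 2 - T*(-5 + 0) = 2 - T*(-5) = 2 - (-5)*T = 2 + 5*T)
Y(0, -20)*(y(-2) + x(20)) = (-3 - 20 + 13*0)*(-15 + (2 + 5*20)) = (-3 - 20 + 0)*(-15 + (2 + 100)) = -23*(-15 + 102) = -23*87 = -2001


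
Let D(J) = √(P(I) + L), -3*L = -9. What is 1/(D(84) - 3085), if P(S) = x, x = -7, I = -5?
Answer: -3085/9517229 - 2*I/9517229 ≈ -0.00032415 - 2.1015e-7*I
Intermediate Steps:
L = 3 (L = -⅓*(-9) = 3)
P(S) = -7
D(J) = 2*I (D(J) = √(-7 + 3) = √(-4) = 2*I)
1/(D(84) - 3085) = 1/(2*I - 3085) = 1/(-3085 + 2*I) = (-3085 - 2*I)/9517229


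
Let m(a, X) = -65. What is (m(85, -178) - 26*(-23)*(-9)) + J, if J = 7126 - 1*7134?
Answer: -5455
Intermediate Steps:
J = -8 (J = 7126 - 7134 = -8)
(m(85, -178) - 26*(-23)*(-9)) + J = (-65 - 26*(-23)*(-9)) - 8 = (-65 + 598*(-9)) - 8 = (-65 - 5382) - 8 = -5447 - 8 = -5455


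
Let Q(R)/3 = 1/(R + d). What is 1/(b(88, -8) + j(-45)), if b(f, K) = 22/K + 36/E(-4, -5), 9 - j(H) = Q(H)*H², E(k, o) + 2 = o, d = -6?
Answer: 476/57227 ≈ 0.0083178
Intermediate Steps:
E(k, o) = -2 + o
Q(R) = 3/(-6 + R) (Q(R) = 3/(R - 6) = 3/(-6 + R))
j(H) = 9 - 3*H²/(-6 + H) (j(H) = 9 - 3/(-6 + H)*H² = 9 - 3*H²/(-6 + H))
b(f, K) = -36/7 + 22/K (b(f, K) = 22/K + 36/(-2 - 5) = 22/K + 36/(-7) = 22/K + 36*(-⅐) = 22/K - 36/7 = -36/7 + 22/K)
1/(b(88, -8) + j(-45)) = 1/((-36/7 + 22/(-8)) + 3*(-18 - 1*(-45)² + 3*(-45))/(-6 - 45)) = 1/((-36/7 + 22*(-⅛)) + 3*(-18 - 1*2025 - 135)/(-51)) = 1/((-36/7 - 11/4) + 3*(-1/51)*(-18 - 2025 - 135)) = 1/(-221/28 + 3*(-1/51)*(-2178)) = 1/(-221/28 + 2178/17) = 1/(57227/476) = 476/57227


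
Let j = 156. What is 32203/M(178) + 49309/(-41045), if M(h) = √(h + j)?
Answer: -49309/41045 + 32203*√334/334 ≈ 1760.9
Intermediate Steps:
M(h) = √(156 + h) (M(h) = √(h + 156) = √(156 + h))
32203/M(178) + 49309/(-41045) = 32203/(√(156 + 178)) + 49309/(-41045) = 32203/(√334) + 49309*(-1/41045) = 32203*(√334/334) - 49309/41045 = 32203*√334/334 - 49309/41045 = -49309/41045 + 32203*√334/334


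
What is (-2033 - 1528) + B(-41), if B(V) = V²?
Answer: -1880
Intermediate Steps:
(-2033 - 1528) + B(-41) = (-2033 - 1528) + (-41)² = -3561 + 1681 = -1880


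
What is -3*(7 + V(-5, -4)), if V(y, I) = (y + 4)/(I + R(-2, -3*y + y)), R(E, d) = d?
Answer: -41/2 ≈ -20.500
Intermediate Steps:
V(y, I) = (4 + y)/(I - 2*y) (V(y, I) = (y + 4)/(I + (-3*y + y)) = (4 + y)/(I - 2*y))
-3*(7 + V(-5, -4)) = -3*(7 + (4 - 5)/(-4 - 2*(-5))) = -3*(7 - 1/(-4 + 10)) = -3*(7 - 1/6) = -3*(7 + (⅙)*(-1)) = -3*(7 - ⅙) = -3*41/6 = -41/2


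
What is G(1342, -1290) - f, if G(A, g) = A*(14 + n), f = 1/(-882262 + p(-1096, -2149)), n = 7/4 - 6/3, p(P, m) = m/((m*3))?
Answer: 97679600431/5293570 ≈ 18453.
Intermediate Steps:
p(P, m) = ⅓ (p(P, m) = m/((3*m)) = m*(1/(3*m)) = ⅓)
n = -¼ (n = 7*(¼) - 6*⅓ = 7/4 - 2 = -¼ ≈ -0.25000)
f = -3/2646785 (f = 1/(-882262 + ⅓) = 1/(-2646785/3) = -3/2646785 ≈ -1.1335e-6)
G(A, g) = 55*A/4 (G(A, g) = A*(14 - ¼) = A*(55/4) = 55*A/4)
G(1342, -1290) - f = (55/4)*1342 - 1*(-3/2646785) = 36905/2 + 3/2646785 = 97679600431/5293570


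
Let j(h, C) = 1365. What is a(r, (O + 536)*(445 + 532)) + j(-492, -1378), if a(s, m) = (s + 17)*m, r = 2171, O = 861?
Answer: 2986334737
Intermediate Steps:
a(s, m) = m*(17 + s) (a(s, m) = (17 + s)*m = m*(17 + s))
a(r, (O + 536)*(445 + 532)) + j(-492, -1378) = ((861 + 536)*(445 + 532))*(17 + 2171) + 1365 = (1397*977)*2188 + 1365 = 1364869*2188 + 1365 = 2986333372 + 1365 = 2986334737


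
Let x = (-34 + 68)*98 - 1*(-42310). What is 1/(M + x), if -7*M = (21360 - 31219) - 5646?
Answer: 1/47857 ≈ 2.0896e-5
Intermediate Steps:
x = 45642 (x = 34*98 + 42310 = 3332 + 42310 = 45642)
M = 2215 (M = -((21360 - 31219) - 5646)/7 = -(-9859 - 5646)/7 = -⅐*(-15505) = 2215)
1/(M + x) = 1/(2215 + 45642) = 1/47857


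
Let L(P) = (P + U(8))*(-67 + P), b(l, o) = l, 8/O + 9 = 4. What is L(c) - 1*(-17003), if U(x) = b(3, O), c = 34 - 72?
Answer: 20678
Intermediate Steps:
O = -8/5 (O = 8/(-9 + 4) = 8/(-5) = 8*(-⅕) = -8/5 ≈ -1.6000)
c = -38
U(x) = 3
L(P) = (-67 + P)*(3 + P) (L(P) = (P + 3)*(-67 + P) = (3 + P)*(-67 + P) = (-67 + P)*(3 + P))
L(c) - 1*(-17003) = (-201 + (-38)² - 64*(-38)) - 1*(-17003) = (-201 + 1444 + 2432) + 17003 = 3675 + 17003 = 20678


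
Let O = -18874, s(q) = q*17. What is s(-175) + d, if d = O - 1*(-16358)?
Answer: -5491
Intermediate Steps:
s(q) = 17*q
d = -2516 (d = -18874 - 1*(-16358) = -18874 + 16358 = -2516)
s(-175) + d = 17*(-175) - 2516 = -2975 - 2516 = -5491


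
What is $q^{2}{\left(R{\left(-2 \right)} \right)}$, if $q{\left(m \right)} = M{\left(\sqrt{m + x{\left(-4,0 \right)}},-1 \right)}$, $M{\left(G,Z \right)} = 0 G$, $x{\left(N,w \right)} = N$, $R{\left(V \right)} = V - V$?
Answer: $0$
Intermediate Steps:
$R{\left(V \right)} = 0$
$M{\left(G,Z \right)} = 0$
$q{\left(m \right)} = 0$
$q^{2}{\left(R{\left(-2 \right)} \right)} = 0^{2} = 0$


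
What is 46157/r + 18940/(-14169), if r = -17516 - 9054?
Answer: -1157234333/376470330 ≈ -3.0739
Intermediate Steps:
r = -26570
46157/r + 18940/(-14169) = 46157/(-26570) + 18940/(-14169) = 46157*(-1/26570) + 18940*(-1/14169) = -46157/26570 - 18940/14169 = -1157234333/376470330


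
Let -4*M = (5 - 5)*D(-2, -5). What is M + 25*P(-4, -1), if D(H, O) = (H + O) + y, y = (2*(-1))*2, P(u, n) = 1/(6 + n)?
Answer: 5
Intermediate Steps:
y = -4 (y = -2*2 = -4)
D(H, O) = -4 + H + O (D(H, O) = (H + O) - 4 = -4 + H + O)
M = 0 (M = -(5 - 5)*(-4 - 2 - 5)/4 = -0*(-11) = -1/4*0 = 0)
M + 25*P(-4, -1) = 0 + 25/(6 - 1) = 0 + 25/5 = 0 + 25*(1/5) = 0 + 5 = 5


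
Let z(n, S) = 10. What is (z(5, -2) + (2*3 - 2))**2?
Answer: 196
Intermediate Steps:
(z(5, -2) + (2*3 - 2))**2 = (10 + (2*3 - 2))**2 = (10 + (6 - 2))**2 = (10 + 4)**2 = 14**2 = 196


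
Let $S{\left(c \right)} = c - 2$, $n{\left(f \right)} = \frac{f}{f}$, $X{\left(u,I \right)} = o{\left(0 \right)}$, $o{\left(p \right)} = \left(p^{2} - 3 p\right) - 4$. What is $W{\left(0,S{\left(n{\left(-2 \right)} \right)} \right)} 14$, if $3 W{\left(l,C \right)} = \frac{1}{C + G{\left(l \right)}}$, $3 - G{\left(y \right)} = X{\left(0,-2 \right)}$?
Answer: $\frac{7}{9} \approx 0.77778$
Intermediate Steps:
$o{\left(p \right)} = -4 + p^{2} - 3 p$
$X{\left(u,I \right)} = -4$ ($X{\left(u,I \right)} = -4 + 0^{2} - 0 = -4 + 0 + 0 = -4$)
$G{\left(y \right)} = 7$ ($G{\left(y \right)} = 3 - -4 = 3 + 4 = 7$)
$n{\left(f \right)} = 1$
$S{\left(c \right)} = -2 + c$
$W{\left(l,C \right)} = \frac{1}{3 \left(7 + C\right)}$ ($W{\left(l,C \right)} = \frac{1}{3 \left(C + 7\right)} = \frac{1}{3 \left(7 + C\right)}$)
$W{\left(0,S{\left(n{\left(-2 \right)} \right)} \right)} 14 = \frac{1}{3 \left(7 + \left(-2 + 1\right)\right)} 14 = \frac{1}{3 \left(7 - 1\right)} 14 = \frac{1}{3 \cdot 6} \cdot 14 = \frac{1}{3} \cdot \frac{1}{6} \cdot 14 = \frac{1}{18} \cdot 14 = \frac{7}{9}$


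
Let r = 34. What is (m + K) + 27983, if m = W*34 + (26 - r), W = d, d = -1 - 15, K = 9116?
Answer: 36547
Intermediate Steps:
d = -16
W = -16
m = -552 (m = -16*34 + (26 - 1*34) = -544 + (26 - 34) = -544 - 8 = -552)
(m + K) + 27983 = (-552 + 9116) + 27983 = 8564 + 27983 = 36547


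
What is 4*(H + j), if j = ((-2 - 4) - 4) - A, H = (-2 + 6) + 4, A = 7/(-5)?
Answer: -12/5 ≈ -2.4000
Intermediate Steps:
A = -7/5 (A = 7*(-⅕) = -7/5 ≈ -1.4000)
H = 8 (H = 4 + 4 = 8)
j = -43/5 (j = ((-2 - 4) - 4) - 1*(-7/5) = (-6 - 4) + 7/5 = -10 + 7/5 = -43/5 ≈ -8.6000)
4*(H + j) = 4*(8 - 43/5) = 4*(-⅗) = -12/5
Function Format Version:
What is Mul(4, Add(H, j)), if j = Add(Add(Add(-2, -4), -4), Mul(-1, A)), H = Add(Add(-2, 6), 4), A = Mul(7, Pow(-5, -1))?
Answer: Rational(-12, 5) ≈ -2.4000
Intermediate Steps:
A = Rational(-7, 5) (A = Mul(7, Rational(-1, 5)) = Rational(-7, 5) ≈ -1.4000)
H = 8 (H = Add(4, 4) = 8)
j = Rational(-43, 5) (j = Add(Add(Add(-2, -4), -4), Mul(-1, Rational(-7, 5))) = Add(Add(-6, -4), Rational(7, 5)) = Add(-10, Rational(7, 5)) = Rational(-43, 5) ≈ -8.6000)
Mul(4, Add(H, j)) = Mul(4, Add(8, Rational(-43, 5))) = Mul(4, Rational(-3, 5)) = Rational(-12, 5)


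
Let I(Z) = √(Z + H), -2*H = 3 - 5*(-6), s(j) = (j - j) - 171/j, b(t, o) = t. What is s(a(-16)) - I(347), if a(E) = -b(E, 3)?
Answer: -171/16 - √1322/2 ≈ -28.867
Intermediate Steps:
a(E) = -E
s(j) = -171/j (s(j) = 0 - 171/j = -171/j)
H = -33/2 (H = -(3 - 5*(-6))/2 = -(3 + 30)/2 = -½*33 = -33/2 ≈ -16.500)
I(Z) = √(-33/2 + Z) (I(Z) = √(Z - 33/2) = √(-33/2 + Z))
s(a(-16)) - I(347) = -171/((-1*(-16))) - √(-66 + 4*347)/2 = -171/16 - √(-66 + 1388)/2 = -171*1/16 - √1322/2 = -171/16 - √1322/2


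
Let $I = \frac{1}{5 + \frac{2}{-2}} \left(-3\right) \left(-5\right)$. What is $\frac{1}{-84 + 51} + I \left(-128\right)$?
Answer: $- \frac{15841}{33} \approx -480.03$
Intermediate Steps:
$I = \frac{15}{4}$ ($I = \frac{1}{5 + 2 \left(- \frac{1}{2}\right)} \left(-3\right) \left(-5\right) = \frac{1}{5 - 1} \left(-3\right) \left(-5\right) = \frac{1}{4} \left(-3\right) \left(-5\right) = \left(- \frac{3}{4}\right) \left(-5\right) = \frac{15}{4} \approx 3.75$)
$\frac{1}{-84 + 51} + I \left(-128\right) = \frac{1}{-84 + 51} + \frac{15}{4} \left(-128\right) = \frac{1}{-33} - 480 = - \frac{1}{33} - 480 = - \frac{15841}{33}$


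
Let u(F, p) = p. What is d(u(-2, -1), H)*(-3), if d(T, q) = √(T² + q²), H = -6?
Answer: -3*√37 ≈ -18.248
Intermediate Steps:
d(u(-2, -1), H)*(-3) = √((-1)² + (-6)²)*(-3) = √(1 + 36)*(-3) = √37*(-3) = -3*√37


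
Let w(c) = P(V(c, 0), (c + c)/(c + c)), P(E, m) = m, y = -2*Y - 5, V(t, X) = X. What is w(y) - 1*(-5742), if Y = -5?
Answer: 5743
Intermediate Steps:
y = 5 (y = -2*(-5) - 5 = 10 - 5 = 5)
w(c) = 1 (w(c) = (c + c)/(c + c) = (2*c)/((2*c)) = (2*c)*(1/(2*c)) = 1)
w(y) - 1*(-5742) = 1 - 1*(-5742) = 1 + 5742 = 5743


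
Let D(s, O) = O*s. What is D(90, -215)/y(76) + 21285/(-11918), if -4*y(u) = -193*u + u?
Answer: -25688415/3623072 ≈ -7.0902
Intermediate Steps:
y(u) = 48*u (y(u) = -(-193*u + u)/4 = -(-48)*u = 48*u)
D(90, -215)/y(76) + 21285/(-11918) = (-215*90)/((48*76)) + 21285/(-11918) = -19350/3648 + 21285*(-1/11918) = -19350*1/3648 - 21285/11918 = -3225/608 - 21285/11918 = -25688415/3623072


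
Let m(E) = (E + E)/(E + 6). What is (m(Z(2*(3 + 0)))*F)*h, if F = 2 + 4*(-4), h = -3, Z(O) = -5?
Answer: -420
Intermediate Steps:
m(E) = 2*E/(6 + E) (m(E) = (2*E)/(6 + E) = 2*E/(6 + E))
F = -14 (F = 2 - 16 = -14)
(m(Z(2*(3 + 0)))*F)*h = ((2*(-5)/(6 - 5))*(-14))*(-3) = ((2*(-5)/1)*(-14))*(-3) = ((2*(-5)*1)*(-14))*(-3) = -10*(-14)*(-3) = 140*(-3) = -420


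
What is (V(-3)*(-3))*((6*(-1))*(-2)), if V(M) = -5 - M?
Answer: 72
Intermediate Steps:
(V(-3)*(-3))*((6*(-1))*(-2)) = ((-5 - 1*(-3))*(-3))*((6*(-1))*(-2)) = ((-5 + 3)*(-3))*(-6*(-2)) = -2*(-3)*12 = 6*12 = 72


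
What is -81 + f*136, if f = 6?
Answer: 735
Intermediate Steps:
-81 + f*136 = -81 + 6*136 = -81 + 816 = 735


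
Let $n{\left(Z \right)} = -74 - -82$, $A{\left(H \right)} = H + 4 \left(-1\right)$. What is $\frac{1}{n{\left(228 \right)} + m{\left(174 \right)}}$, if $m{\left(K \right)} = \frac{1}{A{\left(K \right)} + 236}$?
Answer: $\frac{406}{3249} \approx 0.12496$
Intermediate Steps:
$A{\left(H \right)} = -4 + H$ ($A{\left(H \right)} = H - 4 = -4 + H$)
$n{\left(Z \right)} = 8$ ($n{\left(Z \right)} = -74 + 82 = 8$)
$m{\left(K \right)} = \frac{1}{232 + K}$ ($m{\left(K \right)} = \frac{1}{\left(-4 + K\right) + 236} = \frac{1}{232 + K}$)
$\frac{1}{n{\left(228 \right)} + m{\left(174 \right)}} = \frac{1}{8 + \frac{1}{232 + 174}} = \frac{1}{8 + \frac{1}{406}} = \frac{1}{\frac{3249}{406}} = \frac{406}{3249}$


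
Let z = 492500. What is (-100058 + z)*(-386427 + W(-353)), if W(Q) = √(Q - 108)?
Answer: -151650184734 + 392442*I*√461 ≈ -1.5165e+11 + 8.4261e+6*I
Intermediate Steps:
W(Q) = √(-108 + Q)
(-100058 + z)*(-386427 + W(-353)) = (-100058 + 492500)*(-386427 + √(-108 - 353)) = 392442*(-386427 + √(-461)) = 392442*(-386427 + I*√461) = -151650184734 + 392442*I*√461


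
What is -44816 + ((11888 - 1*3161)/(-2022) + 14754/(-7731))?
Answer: -77851631993/1736898 ≈ -44822.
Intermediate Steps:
-44816 + ((11888 - 1*3161)/(-2022) + 14754/(-7731)) = -44816 + ((11888 - 3161)*(-1/2022) + 14754*(-1/7731)) = -44816 + (8727*(-1/2022) - 4918/2577) = -44816 + (-2909/674 - 4918/2577) = -44816 - 10811225/1736898 = -77851631993/1736898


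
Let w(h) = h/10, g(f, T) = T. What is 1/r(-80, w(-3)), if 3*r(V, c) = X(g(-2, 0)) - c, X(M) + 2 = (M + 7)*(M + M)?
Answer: -30/17 ≈ -1.7647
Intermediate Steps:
w(h) = h/10 (w(h) = h*(⅒) = h/10)
X(M) = -2 + 2*M*(7 + M) (X(M) = -2 + (M + 7)*(M + M) = -2 + (7 + M)*(2*M) = -2 + 2*M*(7 + M))
r(V, c) = -⅔ - c/3 (r(V, c) = ((-2 + 2*0² + 14*0) - c)/3 = ((-2 + 2*0 + 0) - c)/3 = ((-2 + 0 + 0) - c)/3 = (-2 - c)/3 = -⅔ - c/3)
1/r(-80, w(-3)) = 1/(-⅔ - (-3)/30) = 1/(-⅔ - ⅓*(-3/10)) = 1/(-⅔ + ⅒) = 1/(-17/30) = -30/17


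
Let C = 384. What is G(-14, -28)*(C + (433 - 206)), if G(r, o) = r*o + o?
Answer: 222404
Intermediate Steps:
G(r, o) = o + o*r (G(r, o) = o*r + o = o + o*r)
G(-14, -28)*(C + (433 - 206)) = (-28*(1 - 14))*(384 + (433 - 206)) = (-28*(-13))*(384 + 227) = 364*611 = 222404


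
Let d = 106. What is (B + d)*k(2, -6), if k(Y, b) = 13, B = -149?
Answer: -559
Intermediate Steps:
(B + d)*k(2, -6) = (-149 + 106)*13 = -43*13 = -559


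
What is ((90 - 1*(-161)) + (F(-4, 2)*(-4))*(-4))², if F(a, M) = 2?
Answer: 80089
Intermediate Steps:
((90 - 1*(-161)) + (F(-4, 2)*(-4))*(-4))² = ((90 - 1*(-161)) + (2*(-4))*(-4))² = ((90 + 161) - 8*(-4))² = (251 + 32)² = 283² = 80089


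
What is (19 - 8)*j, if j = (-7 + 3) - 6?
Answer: -110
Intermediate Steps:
j = -10 (j = -4 - 6 = -10)
(19 - 8)*j = (19 - 8)*(-10) = 11*(-10) = -110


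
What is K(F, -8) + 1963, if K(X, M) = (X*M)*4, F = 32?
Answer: 939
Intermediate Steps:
K(X, M) = 4*M*X (K(X, M) = (M*X)*4 = 4*M*X)
K(F, -8) + 1963 = 4*(-8)*32 + 1963 = -1024 + 1963 = 939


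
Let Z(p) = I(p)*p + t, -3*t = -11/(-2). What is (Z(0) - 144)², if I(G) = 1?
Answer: 765625/36 ≈ 21267.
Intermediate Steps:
t = -11/6 (t = -(-11)/(3*(-2)) = -(-11)*(-1)/(3*2) = -⅓*11/2 = -11/6 ≈ -1.8333)
Z(p) = -11/6 + p (Z(p) = 1*p - 11/6 = p - 11/6 = -11/6 + p)
(Z(0) - 144)² = ((-11/6 + 0) - 144)² = (-11/6 - 144)² = (-875/6)² = 765625/36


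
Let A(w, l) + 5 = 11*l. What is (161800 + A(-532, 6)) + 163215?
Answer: 325076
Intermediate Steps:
A(w, l) = -5 + 11*l
(161800 + A(-532, 6)) + 163215 = (161800 + (-5 + 11*6)) + 163215 = (161800 + (-5 + 66)) + 163215 = (161800 + 61) + 163215 = 161861 + 163215 = 325076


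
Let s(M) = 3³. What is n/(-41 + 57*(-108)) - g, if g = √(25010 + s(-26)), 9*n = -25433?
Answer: 25433/55773 - √25037 ≈ -157.77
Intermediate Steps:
s(M) = 27
n = -25433/9 (n = (⅑)*(-25433) = -25433/9 ≈ -2825.9)
g = √25037 (g = √(25010 + 27) = √25037 ≈ 158.23)
n/(-41 + 57*(-108)) - g = -25433/(9*(-41 + 57*(-108))) - √25037 = -25433/(9*(-41 - 6156)) - √25037 = -25433/9/(-6197) - √25037 = -25433/9*(-1/6197) - √25037 = 25433/55773 - √25037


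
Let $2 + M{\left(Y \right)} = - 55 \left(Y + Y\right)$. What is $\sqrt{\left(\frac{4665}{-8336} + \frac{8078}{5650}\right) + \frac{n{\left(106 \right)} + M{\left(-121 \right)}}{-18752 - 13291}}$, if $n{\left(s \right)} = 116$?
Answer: $\frac{\sqrt{642251566973038451583}}{37729350780} \approx 0.6717$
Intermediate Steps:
$M{\left(Y \right)} = -2 - 110 Y$ ($M{\left(Y \right)} = -2 - 55 \left(Y + Y\right) = -2 - 55 \cdot 2 Y = -2 - 110 Y$)
$\sqrt{\left(\frac{4665}{-8336} + \frac{8078}{5650}\right) + \frac{n{\left(106 \right)} + M{\left(-121 \right)}}{-18752 - 13291}} = \sqrt{\left(\frac{4665}{-8336} + \frac{8078}{5650}\right) + \frac{116 - -13308}{-18752 - 13291}} = \sqrt{\left(4665 \left(- \frac{1}{8336}\right) + 8078 \cdot \frac{1}{5650}\right) + \frac{116 + \left(-2 + 13310\right)}{-32043}} = \sqrt{\left(- \frac{4665}{8336} + \frac{4039}{2825}\right) + \left(116 + 13308\right) \left(- \frac{1}{32043}\right)} = \sqrt{\frac{20490479}{23549200} + 13424 \left(- \frac{1}{32043}\right)} = \sqrt{\frac{20490479}{23549200} - \frac{13424}{32043}} = \sqrt{\frac{340451957797}{754587015600}} = \frac{\sqrt{642251566973038451583}}{37729350780}$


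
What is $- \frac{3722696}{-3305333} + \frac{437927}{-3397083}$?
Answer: $\frac{11198812731077}{11228490543639} \approx 0.99736$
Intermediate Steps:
$- \frac{3722696}{-3305333} + \frac{437927}{-3397083} = \left(-3722696\right) \left(- \frac{1}{3305333}\right) + 437927 \left(- \frac{1}{3397083}\right) = \frac{3722696}{3305333} - \frac{437927}{3397083} = \frac{11198812731077}{11228490543639}$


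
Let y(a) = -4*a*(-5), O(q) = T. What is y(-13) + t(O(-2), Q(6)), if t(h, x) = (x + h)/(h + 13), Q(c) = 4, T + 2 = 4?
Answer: -1298/5 ≈ -259.60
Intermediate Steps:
T = 2 (T = -2 + 4 = 2)
O(q) = 2
t(h, x) = (h + x)/(13 + h)
y(a) = 20*a
y(-13) + t(O(-2), Q(6)) = 20*(-13) + (2 + 4)/(13 + 2) = -260 + 6/15 = -260 + (1/15)*6 = -260 + 2/5 = -1298/5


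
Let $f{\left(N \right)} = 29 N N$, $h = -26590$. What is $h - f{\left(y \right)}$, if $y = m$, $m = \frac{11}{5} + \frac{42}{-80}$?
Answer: $- \frac{42674181}{1600} \approx -26671.0$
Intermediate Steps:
$m = \frac{67}{40}$ ($m = 11 \cdot \frac{1}{5} + 42 \left(- \frac{1}{80}\right) = \frac{11}{5} - \frac{21}{40} = \frac{67}{40} \approx 1.675$)
$y = \frac{67}{40} \approx 1.675$
$f{\left(N \right)} = 29 N^{2}$
$h - f{\left(y \right)} = -26590 - 29 \left(\frac{67}{40}\right)^{2} = -26590 - 29 \cdot \frac{4489}{1600} = -26590 - \frac{130181}{1600} = - \frac{42674181}{1600}$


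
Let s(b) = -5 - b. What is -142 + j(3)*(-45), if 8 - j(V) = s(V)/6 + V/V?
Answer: -517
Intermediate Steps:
j(V) = 47/6 + V/6 (j(V) = 8 - ((-5 - V)/6 + V/V) = 8 - ((-5 - V)*(⅙) + 1) = 8 - ((-⅚ - V/6) + 1) = 8 - (⅙ - V/6) = 8 + (-⅙ + V/6) = 47/6 + V/6)
-142 + j(3)*(-45) = -142 + (47/6 + (⅙)*3)*(-45) = -142 + (47/6 + ½)*(-45) = -142 + (25/3)*(-45) = -142 - 375 = -517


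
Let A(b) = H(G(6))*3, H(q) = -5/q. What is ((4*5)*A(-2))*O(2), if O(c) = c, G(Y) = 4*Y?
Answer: -25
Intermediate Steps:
A(b) = -5/8 (A(b) = -5/(4*6)*3 = -5/24*3 = -5/8)
((4*5)*A(-2))*O(2) = ((4*5)*(-5/8))*2 = (20*(-5/8))*2 = -25/2*2 = -25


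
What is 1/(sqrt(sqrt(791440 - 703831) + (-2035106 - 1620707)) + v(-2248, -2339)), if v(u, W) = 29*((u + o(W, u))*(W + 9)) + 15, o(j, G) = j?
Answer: 1/(309943605 + I*sqrt(3655813 - sqrt(87609))) ≈ 3.2264e-9 - 2.0e-14*I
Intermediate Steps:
v(u, W) = 15 + 29*(9 + W)*(W + u) (v(u, W) = 29*((u + W)*(W + 9)) + 15 = 29*((W + u)*(9 + W)) + 15 = 29*((9 + W)*(W + u)) + 15 = 29*(9 + W)*(W + u) + 15 = 15 + 29*(9 + W)*(W + u))
1/(sqrt(sqrt(791440 - 703831) + (-2035106 - 1620707)) + v(-2248, -2339)) = 1/(sqrt(sqrt(791440 - 703831) + (-2035106 - 1620707)) + (15 + 29*(-2339)**2 + 261*(-2339) + 261*(-2248) + 29*(-2339)*(-2248))) = 1/(sqrt(sqrt(87609) - 3655813) + (15 + 29*5470921 - 610479 - 586728 + 152484088)) = 1/(sqrt(-3655813 + sqrt(87609)) + (15 + 158656709 - 610479 - 586728 + 152484088)) = 1/(sqrt(-3655813 + sqrt(87609)) + 309943605) = 1/(309943605 + sqrt(-3655813 + sqrt(87609)))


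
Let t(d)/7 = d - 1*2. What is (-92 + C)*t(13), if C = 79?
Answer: -1001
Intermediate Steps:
t(d) = -14 + 7*d (t(d) = 7*(d - 1*2) = 7*(d - 2) = 7*(-2 + d) = -14 + 7*d)
(-92 + C)*t(13) = (-92 + 79)*(-14 + 7*13) = -13*(-14 + 91) = -13*77 = -1001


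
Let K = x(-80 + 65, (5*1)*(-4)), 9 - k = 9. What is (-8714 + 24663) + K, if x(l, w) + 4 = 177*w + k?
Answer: 12405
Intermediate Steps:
k = 0 (k = 9 - 1*9 = 9 - 9 = 0)
x(l, w) = -4 + 177*w (x(l, w) = -4 + (177*w + 0) = -4 + 177*w)
K = -3544 (K = -4 + 177*((5*1)*(-4)) = -4 + 177*(5*(-4)) = -4 + 177*(-20) = -4 - 3540 = -3544)
(-8714 + 24663) + K = (-8714 + 24663) - 3544 = 15949 - 3544 = 12405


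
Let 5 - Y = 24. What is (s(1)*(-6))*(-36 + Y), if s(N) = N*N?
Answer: 330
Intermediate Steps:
Y = -19 (Y = 5 - 1*24 = 5 - 24 = -19)
s(N) = N²
(s(1)*(-6))*(-36 + Y) = (1²*(-6))*(-36 - 19) = (1*(-6))*(-55) = -6*(-55) = 330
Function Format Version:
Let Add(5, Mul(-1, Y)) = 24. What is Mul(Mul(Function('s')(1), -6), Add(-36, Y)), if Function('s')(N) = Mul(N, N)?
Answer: 330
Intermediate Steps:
Y = -19 (Y = Add(5, Mul(-1, 24)) = Add(5, -24) = -19)
Function('s')(N) = Pow(N, 2)
Mul(Mul(Function('s')(1), -6), Add(-36, Y)) = Mul(Mul(Pow(1, 2), -6), Add(-36, -19)) = Mul(Mul(1, -6), -55) = Mul(-6, -55) = 330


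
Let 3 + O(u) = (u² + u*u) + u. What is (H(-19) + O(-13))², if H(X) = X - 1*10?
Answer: 85849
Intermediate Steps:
H(X) = -10 + X (H(X) = X - 10 = -10 + X)
O(u) = -3 + u + 2*u² (O(u) = -3 + ((u² + u*u) + u) = -3 + ((u² + u²) + u) = -3 + (2*u² + u) = -3 + (u + 2*u²) = -3 + u + 2*u²)
(H(-19) + O(-13))² = ((-10 - 19) + (-3 - 13 + 2*(-13)²))² = (-29 + (-3 - 13 + 2*169))² = (-29 + (-3 - 13 + 338))² = (-29 + 322)² = 293² = 85849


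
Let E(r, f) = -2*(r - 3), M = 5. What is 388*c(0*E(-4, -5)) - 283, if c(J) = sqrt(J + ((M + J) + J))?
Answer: -283 + 388*sqrt(5) ≈ 584.59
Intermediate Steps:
E(r, f) = 6 - 2*r (E(r, f) = -2*(-3 + r) = 6 - 2*r)
c(J) = sqrt(5 + 3*J) (c(J) = sqrt(J + ((5 + J) + J)) = sqrt(J + (5 + 2*J)) = sqrt(5 + 3*J))
388*c(0*E(-4, -5)) - 283 = 388*sqrt(5 + 3*(0*(6 - 2*(-4)))) - 283 = 388*sqrt(5 + 3*(0*(6 + 8))) - 283 = 388*sqrt(5 + 3*(0*14)) - 283 = 388*sqrt(5 + 3*0) - 283 = 388*sqrt(5 + 0) - 283 = 388*sqrt(5) - 283 = -283 + 388*sqrt(5)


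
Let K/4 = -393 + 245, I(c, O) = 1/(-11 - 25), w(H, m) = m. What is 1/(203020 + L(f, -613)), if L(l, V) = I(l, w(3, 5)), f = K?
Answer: 36/7308719 ≈ 4.9256e-6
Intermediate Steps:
I(c, O) = -1/36 (I(c, O) = 1/(-36) = -1/36)
K = -592 (K = 4*(-393 + 245) = 4*(-148) = -592)
f = -592
L(l, V) = -1/36
1/(203020 + L(f, -613)) = 1/(203020 - 1/36) = 1/(7308719/36) = 36/7308719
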